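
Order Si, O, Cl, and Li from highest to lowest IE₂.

Consider each +1 ion: Si⁺ still has 3 valence electrons; O⁺ still has 5 valence electrons; Cl⁺ still has 6 valence electrons; Li⁺ is the bare [He] core.
Breaking into a closed-shell core is much more expensive than removing a leftover valence electron — Li has the largest IE_2 here.
Valence configurations: Si⁺ [Ne]3s²3p¹, O⁺ [He]2s²2p³, Cl⁺ [Ne]3s²3p⁴.
The numbers (kJ/mol): Si 1577, O 3388, Cl 2298, Li 7298.
Putting it together, IE_2: Si < Cl < O < Li.

Li, O, Cl, Si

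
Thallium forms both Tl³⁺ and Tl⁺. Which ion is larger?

Tl⁺

Both ions have Z = 81 protons, but Tl³⁺ has lost more electrons, so its remaining electrons feel a larger effective nuclear charge per electron and are pulled in more tightly.
Higher positive charge → smaller ion, so Tl⁺ > Tl³⁺.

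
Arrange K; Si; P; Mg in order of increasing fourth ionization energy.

Si < P < K < Mg

The fourth ionization energy removes an electron from the +3 ion. For each element: K³⁺ is already 2 electrons into the core; Si³⁺ still has 1 valence electron; P³⁺ still has 2 valence electrons; Mg³⁺ is already 1 electron into the core.
Pulling an electron out of a noble-gas core costs far more than removing a remaining valence electron, so K and Mg sit at the high end of IE_4.
Valence configurations: Si³⁺ [Ne]3s¹, P³⁺ [Ne]3s².
Tabulated IE_4 (kJ/mol): K 5877, Si 4356, P 4964, Mg 10543.
Overall IE_4 order: Si < P < K < Mg.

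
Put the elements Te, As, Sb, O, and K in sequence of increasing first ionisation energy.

K < Sb < Te < As < O

O is in period 2, group 16; K is in period 4, group 1; As is in period 4, group 15; Sb is in period 5, group 15; Te is in period 5, group 16.
Removing the outermost electron gets harder across a period and easier down a group.
Here both period and group differ, so the two effects have to be weighed against each other.
Sb > K: the two effects oppose for this pair; the across-period effect wins (831 vs 419 kJ/mol).
Te > Sb: both are in period 5; the period trend gives Te the larger value.
As > Te: period and group pull opposite ways; the down-group shift dominates (947 vs 869 kJ/mol).
O > As: relative to As, both the across-period and down-group shifts push O's first ionization energy up.
Tabulated first ionization energy (kJ/mol): O 1314, K 419, As 947, Sb 831, Te 869.
So from lowest to highest: K < Sb < Te < As < O.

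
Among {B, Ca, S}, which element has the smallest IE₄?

IE_4 is the cost of taking one more electron from the +3 cation: B³⁺ is the bare [He] core; Ca³⁺ is already 1 electron into the core; S³⁺ still has 3 valence electrons.
Pulling an electron out of a noble-gas core costs far more than removing a remaining valence electron, so Ca and B sit at the high end of IE_4.
Tabulated IE_4 (kJ/mol): B 25026, Ca 6491, S 4556.
Hence IE_4: S < Ca < B.

S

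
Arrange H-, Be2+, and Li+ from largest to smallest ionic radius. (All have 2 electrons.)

H-, Li+, Be2+

All of these have 2 electrons, so size is governed by nuclear charge alone: the more protons, the stronger the pull on the same electron cloud, and the smaller the ion.
Nuclear charges: Be2+ (Z=4), Li+ (Z=3), H- (Z=1).
Largest to smallest: H- > Li+ > Be2+.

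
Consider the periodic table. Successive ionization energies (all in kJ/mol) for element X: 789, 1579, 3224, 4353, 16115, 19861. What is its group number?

Look for the largest jump between consecutive ionization energies: IE5/IE4 ≈ 3.7, far larger than any earlier ratio.
That jump marks the point where a core electron is being removed. So the atom has 4 valence electrons.
A main-group element with 4 valence electrons is in group 14.

Group 14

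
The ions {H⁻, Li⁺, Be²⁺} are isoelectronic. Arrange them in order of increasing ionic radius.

All of these have 2 electrons, so size is governed by nuclear charge alone: the more protons, the stronger the pull on the same electron cloud, and the smaller the ion.
Nuclear charges: Be²⁺ (Z=4), Li⁺ (Z=3), H⁻ (Z=1).
Smallest to largest: Be²⁺ < Li⁺ < H⁻.

Be²⁺ < Li⁺ < H⁻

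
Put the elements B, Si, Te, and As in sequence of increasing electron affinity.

B is in period 2, group 13; Si is in period 3, group 14; As is in period 4, group 15; Te is in period 5, group 16.
EA tends to increase across a period and decrease down a group, though the pattern is less regular than for IE or radius.
These sit on a diagonal, where the across-period and down-group effects partly cancel.
As > B: period and group pull opposite ways; the across-period shift dominates (78 vs 27 kJ/mol).
Si > As: the two effects oppose for this pair; the down-group effect wins (134 vs 78 kJ/mol).
Te > Si: period and group pull opposite ways; the across-period shift dominates (190 vs 134 kJ/mol).
For reference (kJ/mol): B 27, Si 134, As 78, Te 190.
So from lowest to highest: B < As < Si < Te.

B, As, Si, Te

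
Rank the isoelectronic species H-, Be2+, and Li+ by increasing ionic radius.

All of these have 2 electrons, so size is governed by nuclear charge alone: the more protons, the stronger the pull on the same electron cloud, and the smaller the ion.
Nuclear charges: Be2+ (Z=4), Li+ (Z=3), H- (Z=1).
Smallest to largest: Be2+ < Li+ < H-.

Be2+ < Li+ < H-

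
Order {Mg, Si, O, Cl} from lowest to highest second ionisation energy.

Mg, Si, Cl, O

IE_2 is the cost of taking one more electron from the +1 cation: Mg⁺ still has 1 valence electron; Si⁺ still has 3 valence electrons; O⁺ still has 5 valence electrons; Cl⁺ still has 6 valence electrons.
All are still removing valence electrons, so compare the +1 ions as you would atoms: IE_2 generally rises across a period (higher Z_eff) and falls down a group (larger shell), subject to the usual subshell exceptions.
Valence configurations: Mg⁺ [Ne]3s¹, Si⁺ [Ne]3s²3p¹, O⁺ [He]2s²2p³, Cl⁺ [Ne]3s²3p⁴.
Approximate IE_2 values (kJ/mol): Mg 1451, Si 1577, O 3388, Cl 2298.
Hence IE_2: Mg < Si < Cl < O.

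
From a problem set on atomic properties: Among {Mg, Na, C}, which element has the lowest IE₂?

IE_2 is the cost of taking one more electron from the +1 cation: Mg⁺ still has 1 valence electron; Na⁺ is the bare [Ne] core; C⁺ still has 3 valence electrons.
Pulling an electron out of a noble-gas core costs far more than removing a remaining valence electron, so Na sits at the high end of IE_2.
Valence configurations: Mg⁺ [Ne]3s¹, C⁺ [He]2s²2p¹.
The numbers (kJ/mol): Mg 1451, Na 4562, C 2353.
So the second ionization energies run Mg < C < Na.

Mg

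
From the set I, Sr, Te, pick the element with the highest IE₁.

I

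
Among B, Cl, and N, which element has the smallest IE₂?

The second ionization energy removes an electron from the +1 ion. For each element: B⁺ still has 2 valence electrons; Cl⁺ still has 6 valence electrons; N⁺ still has 4 valence electrons.
All are still removing valence electrons, so compare the +1 ions as you would atoms: IE_2 generally rises across a period (higher Z_eff) and falls down a group (larger shell), subject to the usual subshell exceptions.
Valence configurations: B⁺ [He]2s², Cl⁺ [Ne]3s²3p⁴, N⁺ [He]2s²2p².
The numbers (kJ/mol): B 2427, Cl 2298, N 2856.
Overall IE_2 order: Cl < B < N.

Cl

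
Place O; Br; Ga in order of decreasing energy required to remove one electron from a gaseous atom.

O is in period 2, group 16; Ga is in period 4, group 13; Br is in period 4, group 17.
Across a period the outer electron is held more tightly (higher IE₁); down a group it sits in a higher shell, more shielded, and comes off more easily.
Here both period and group differ, so the two effects have to be weighed against each other.
Br > Ga: Br lies to the right of Ga in period 4, so the across-period effect alone puts Br higher.
O > Br: period and group pull opposite ways; the down-group shift dominates (1314 vs 1140 kJ/mol).
For reference (kJ/mol): O 1314, Ga 579, Br 1140.
So from highest to lowest: O > Br > Ga.

O > Br > Ga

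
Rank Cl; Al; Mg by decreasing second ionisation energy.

IE_2 is the cost of taking one more electron from the +1 cation: Cl⁺ still has 6 valence electrons; Al⁺ still has 2 valence electrons; Mg⁺ still has 1 valence electron.
All are still removing valence electrons, so compare the +1 ions as you would atoms: IE_2 generally rises across a period (higher Z_eff) and falls down a group (larger shell), subject to the usual subshell exceptions.
Valence configurations: Cl⁺ [Ne]3s²3p⁴, Al⁺ [Ne]3s², Mg⁺ [Ne]3s¹.
Approximate IE_2 values (kJ/mol): Cl 2298, Al 1817, Mg 1451.
So the second ionization energies run Mg < Al < Cl.

Cl > Al > Mg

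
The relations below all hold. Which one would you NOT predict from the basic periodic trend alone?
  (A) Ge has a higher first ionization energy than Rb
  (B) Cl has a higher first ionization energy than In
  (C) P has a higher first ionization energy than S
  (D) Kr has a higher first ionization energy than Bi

The general trend: first ionization energy increases across a period and decreases down a group.
(A) Ge (period 4, group 14) vs Rb (period 5, group 1): the stated order agrees with the simple trend.
(B) Cl (period 3, group 17) vs In (period 5, group 13): the stated order agrees with the simple trend.
(C) P (period 3, group 15) vs S (period 3, group 16): the stated order contradicts the simple trend.
(D) Kr (period 4, group 18) vs Bi (period 6, group 15): the stated order agrees with the simple trend.
The exception is (C): S (3p⁴) ionizes more easily than half-filled P (3p³) because the paired 3p electron in S is pushed out by e⁻–e⁻ repulsion.

(C)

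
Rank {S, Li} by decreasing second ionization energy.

Li > S

Consider each +1 ion: S⁺ still has 5 valence electrons; Li⁺ is the bare [He] core.
Core electrons are held far more tightly than valence electrons, so Li tops the IE_2 order.
Tabulated IE_2 (kJ/mol): S 2252, Li 7298.
Overall IE_2 order: S < Li.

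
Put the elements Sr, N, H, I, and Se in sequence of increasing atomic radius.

Across a period the added protons contract the valence shell; down a group each new principal shell makes the atom larger.
These span different periods and groups, so the two trends combine.
N > H: period and group pull opposite ways; the down-group shift dominates (71 vs 32 pm).
Se > N: period and group pull opposite ways; the down-group shift dominates (116 vs 71 pm).
I > Se: period and group pull opposite ways; the down-group shift dominates (133 vs 116 pm).
Sr > I: Sr lies to the left of I in period 5, so the across-period effect alone puts Sr larger.
Tabulated atomic radius (pm): H 32, N 71, Se 116, Sr 185, I 133.
So from smallest to largest: H < N < Se < I < Sr.

H < N < Se < I < Sr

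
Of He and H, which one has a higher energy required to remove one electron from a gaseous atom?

First ionization energy rises across a period (greater Z_eff holds electrons more tightly) and falls down a group (valence electrons are farther from the nucleus).
All lie in period 1, so first ionization energy increases left to right.
So He has the higher energy required to remove one electron from a gaseous atom (He > H).

He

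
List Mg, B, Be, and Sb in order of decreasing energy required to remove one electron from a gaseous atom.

Be is in period 2, group 2; B is in period 2, group 13; Mg is in period 3, group 2; Sb is in period 5, group 15.
First ionization energy rises across a period (greater Z_eff holds electrons more tightly) and falls down a group (valence electrons are farther from the nucleus).
Here both period and group differ, so the two effects have to be weighed against each other.
B > Mg: both effects reinforce here, so B is clearly the higher of the two.
Sb > B: period and group pull opposite ways; the across-period shift dominates (831 vs 801 kJ/mol).
Be > Sb: the two effects oppose for this pair; the down-group effect wins (900 vs 831 kJ/mol).
Note the exception: Be has a higher first ionization energy than B, contrary to the simple trend — removing B's lone 2p electron is easier than breaking Be's filled 2s².
For reference (kJ/mol): Be 900, B 801, Mg 738, Sb 831.
So from highest to lowest: Be > Sb > B > Mg.

Be > Sb > B > Mg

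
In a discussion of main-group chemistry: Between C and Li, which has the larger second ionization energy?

The second ionization energy removes an electron from the +1 ion. For each element: C⁺ still has 3 valence electrons; Li⁺ is the bare [He] core.
Pulling an electron out of a noble-gas core costs far more than removing a remaining valence electron, so Li sits at the high end of IE_2.
Tabulated IE_2 (kJ/mol): C 2353, Li 7298.
So the second ionization energies run C < Li.

Li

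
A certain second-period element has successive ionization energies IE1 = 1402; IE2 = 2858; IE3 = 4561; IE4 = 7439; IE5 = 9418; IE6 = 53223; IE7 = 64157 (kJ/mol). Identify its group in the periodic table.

Look for the largest jump between consecutive ionization energies: IE6/IE5 ≈ 5.7, far larger than any earlier ratio.
That jump marks the point where a core electron is being removed. So the atom has 5 valence electrons.
A main-group element with 5 valence electrons is in group 15.

Group 15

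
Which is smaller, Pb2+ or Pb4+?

Pb4+

Both ions have Z = 82 protons, but Pb4+ has lost more electrons, so its remaining electrons feel a larger effective nuclear charge per electron and are pulled in more tightly.
Higher positive charge → smaller ion, so Pb2+ > Pb4+.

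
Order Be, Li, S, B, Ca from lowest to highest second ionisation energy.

Ca, Be, S, B, Li

Consider each +1 ion: Be⁺ still has 1 valence electron; Li⁺ is the bare [He] core; S⁺ still has 5 valence electrons; B⁺ still has 2 valence electrons; Ca⁺ still has 1 valence electron.
Core electrons are held far more tightly than valence electrons, so Li tops the IE_2 order.
Valence configurations: Be⁺ [He]2s¹, S⁺ [Ne]3s²3p³, B⁺ [He]2s², Ca⁺ [Ar]4s¹.
Approximate IE_2 values (kJ/mol): Be 1757, Li 7298, S 2252, B 2427, Ca 1145.
Putting it together, IE_2: Ca < Be < S < B < Li.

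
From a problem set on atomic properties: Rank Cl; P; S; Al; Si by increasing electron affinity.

Al, P, Si, S, Cl

Al is in period 3, group 13; Si is in period 3, group 14; P is in period 3, group 15; S is in period 3, group 16; Cl is in period 3, group 17.
EA tends to increase across a period and decrease down a group, though the pattern is less regular than for IE or radius.
All lie in period 3; the across-period trend (electron affinity increases left to right) applies, with the exception below.
Note the exception: Si has a higher electron affinity than P, contrary to the simple trend — adding an electron to P's half-filled 3p³ is unfavourable, so Si (3p²) has the more exothermic EA.
Approximate values (kJ/mol): Al 42, Si 134, P 72, S 200, Cl 349.
So from lowest to highest: Al < P < Si < S < Cl.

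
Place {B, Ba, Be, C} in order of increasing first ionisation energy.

Be is in period 2, group 2; B is in period 2, group 13; C is in period 2, group 14; Ba is in period 6, group 2.
Across a period the outer electron is held more tightly (higher IE₁); down a group it sits in a higher shell, more shielded, and comes off more easily.
These span different periods and groups, so the two trends combine.
B > Ba: both effects reinforce here, so B is clearly the higher of the two.
Be > B: this pair runs against the simple trend — see the exception note.
C > Be: both are in period 2; the period trend gives C the larger value.
Note the exception: Be has a higher first ionization energy than B, contrary to the simple trend — removing B's lone 2p electron is easier than breaking Be's filled 2s².
Tabulated first ionization energy (kJ/mol): Be 900, B 801, C 1086, Ba 503.
So from lowest to highest: Ba < B < Be < C.

Ba, B, Be, C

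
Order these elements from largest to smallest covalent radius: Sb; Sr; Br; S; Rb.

Moving right in a period, electrons are added to the same shell under a stronger nuclear pull, so atoms get smaller; moving down, a new shell is opened and atoms get larger.
These span different periods and groups, so the two trends combine.
Br > S: period and group pull opposite ways; the down-group shift dominates (114 vs 103 pm).
Sb > Br: both effects reinforce here, so Sb is clearly the larger of the two.
Sr > Sb: Sr lies to the left of Sb in period 5, so the across-period effect alone puts Sr larger.
Rb > Sr: Rb lies to the left of Sr in period 5, so the across-period effect alone puts Rb larger.
For reference (pm): S 103, Br 114, Rb 210, Sr 185, Sb 140.
So from largest to smallest: Rb > Sr > Sb > Br > S.

Rb > Sr > Sb > Br > S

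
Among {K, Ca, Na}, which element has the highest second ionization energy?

Na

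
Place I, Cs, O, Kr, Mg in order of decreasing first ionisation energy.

IE₁ increases left→right with effective nuclear charge and decreases top→bottom as the valence shell moves farther out.
These span different periods and groups, so the two trends combine.
Mg > Cs: relative to Cs, both the across-period and down-group shifts push Mg's first ionization energy up.
I > Mg: period and group pull opposite ways; the across-period shift dominates (1008 vs 738 kJ/mol).
O > I: period and group pull opposite ways; the down-group shift dominates (1314 vs 1008 kJ/mol).
Kr > O: period and group pull opposite ways; the across-period shift dominates (1351 vs 1314 kJ/mol).
Tabulated first ionization energy (kJ/mol): O 1314, Mg 738, Kr 1351, I 1008, Cs 376.
So from highest to lowest: Kr > O > I > Mg > Cs.

Kr, O, I, Mg, Cs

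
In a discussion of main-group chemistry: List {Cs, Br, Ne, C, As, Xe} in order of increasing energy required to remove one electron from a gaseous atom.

C is in period 2, group 14; Ne is in period 2, group 18; As is in period 4, group 15; Br is in period 4, group 17; Xe is in period 5, group 18; Cs is in period 6, group 1.
IE₁ increases left→right with effective nuclear charge and decreases top→bottom as the valence shell moves farther out.
Neither a single period nor a single group — weigh both effects.
As > Cs: relative to Cs, both the across-period and down-group shifts push As's first ionization energy up.
C > As: the two effects oppose for this pair; the down-group effect wins (1086 vs 947 kJ/mol).
Br > C: the two effects oppose for this pair; the across-period effect wins (1140 vs 1086 kJ/mol).
Xe > Br: period and group pull opposite ways; the across-period shift dominates (1170 vs 1140 kJ/mol).
Ne > Xe: they share group 18; the group trend gives Ne the larger value.
Tabulated first ionization energy (kJ/mol): C 1086, Ne 2081, As 947, Br 1140, Xe 1170, Cs 376.
So from lowest to highest: Cs < As < C < Br < Xe < Ne.

Cs, As, C, Br, Xe, Ne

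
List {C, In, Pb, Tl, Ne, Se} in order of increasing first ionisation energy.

In, Tl, Pb, Se, C, Ne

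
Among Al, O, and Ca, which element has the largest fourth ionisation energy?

Consider each +3 ion: Al³⁺ is the bare [Ne] core; O³⁺ still has 3 valence electrons; Ca³⁺ is already 1 electron into the core.
Usually core removal costs more than valence removal, but here the competition is close: a tightly held n=2 valence electron can cost more to remove than an n=3 core electron, so the actual values have to decide it.
The numbers (kJ/mol): Al 11577, O 7469, Ca 6491.
So the fourth ionization energies run Ca < O < Al.

Al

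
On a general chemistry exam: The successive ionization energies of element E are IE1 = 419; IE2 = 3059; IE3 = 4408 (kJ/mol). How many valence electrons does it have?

1

Look for the largest jump between consecutive ionization energies: IE2/IE1 ≈ 7.3, far larger than any earlier ratio.
That jump marks the point where a core electron is being removed. So the atom has 1 valence electron.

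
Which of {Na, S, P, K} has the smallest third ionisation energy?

P

After 2 electrons have been removed, what remains? Na²⁺ is already 1 electron into the core; S²⁺ still has 4 valence electrons; P²⁺ still has 3 valence electrons; K²⁺ is already 1 electron into the core.
Core electrons are held far more tightly than valence electrons, so K and Na top the IE_3 order.
Valence configurations: S²⁺ [Ne]3s²3p², P²⁺ [Ne]3s²3p¹.
Approximate IE_3 values (kJ/mol): Na 6910, S 3357, P 2914, K 4420.
Hence IE_3: P < S < K < Na.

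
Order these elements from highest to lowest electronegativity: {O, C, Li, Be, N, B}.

O > N > C > B > Be > Li

EN rises left→right (higher Z_eff, smaller atoms) and falls top→bottom (larger, more shielded atoms).
All lie in period 2, so electronegativity increases left to right.
So from highest to lowest: O > N > C > B > Be > Li.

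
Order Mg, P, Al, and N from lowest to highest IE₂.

Mg, Al, P, N

IE_2 is the cost of taking one more electron from the +1 cation: Mg⁺ still has 1 valence electron; P⁺ still has 4 valence electrons; Al⁺ still has 2 valence electrons; N⁺ still has 4 valence electrons.
All are still removing valence electrons, so compare the +1 ions as you would atoms: IE_2 generally rises across a period (higher Z_eff) and falls down a group (larger shell), subject to the usual subshell exceptions.
Valence configurations: Mg⁺ [Ne]3s¹, P⁺ [Ne]3s²3p², Al⁺ [Ne]3s², N⁺ [He]2s²2p².
The numbers (kJ/mol): Mg 1451, P 1907, Al 1817, N 2856.
Putting it together, IE_2: Mg < Al < P < N.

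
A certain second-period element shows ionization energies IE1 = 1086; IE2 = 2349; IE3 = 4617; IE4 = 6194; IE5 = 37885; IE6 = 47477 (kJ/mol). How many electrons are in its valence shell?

4

Look for the largest jump between consecutive ionization energies: IE5/IE4 ≈ 6.1, far larger than any earlier ratio.
That jump marks the point where a core electron is being removed. So the atom has 4 valence electrons.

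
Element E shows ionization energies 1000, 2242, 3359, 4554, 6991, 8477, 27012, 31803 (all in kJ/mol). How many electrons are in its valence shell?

6

Look for the largest jump between consecutive ionization energies: IE7/IE6 ≈ 3.2, far larger than any earlier ratio.
That jump marks the point where a core electron is being removed. So the atom has 6 valence electrons.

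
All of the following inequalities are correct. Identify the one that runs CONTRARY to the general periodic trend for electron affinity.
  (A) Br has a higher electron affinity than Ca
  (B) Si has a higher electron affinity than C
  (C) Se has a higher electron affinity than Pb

(B)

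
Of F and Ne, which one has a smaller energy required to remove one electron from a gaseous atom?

F

F is in period 2, group 17; Ne is in period 2, group 18.
Removing the outermost electron gets harder across a period and easier down a group.
All lie in period 2, so first ionization energy increases left to right.
So F has the smaller energy required to remove one electron from a gaseous atom (F < Ne).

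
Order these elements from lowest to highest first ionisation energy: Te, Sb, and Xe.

Across a period the outer electron is held more tightly (higher IE₁); down a group it sits in a higher shell, more shielded, and comes off more easily.
All lie in period 5, so first ionization energy increases left to right.
So from lowest to highest: Sb < Te < Xe.

Sb, Te, Xe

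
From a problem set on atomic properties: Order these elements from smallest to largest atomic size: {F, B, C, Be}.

Be is in period 2, group 2; B is in period 2, group 13; C is in period 2, group 14; F is in period 2, group 17.
Atomic radius shrinks across a period as nuclear charge pulls the same shell inward, and grows down a group as new shells are added.
All lie in period 2, so atomic radius increases right to left.
So from smallest to largest: F < C < B < Be.

F, C, B, Be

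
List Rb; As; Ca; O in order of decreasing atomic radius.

Radius decreases left→right (rising Z_eff, same n) and increases top→bottom (higher n).
Here both period and group differ, so the two effects have to be weighed against each other.
As > O: both effects reinforce here, so As is clearly the larger of the two.
Ca > As: Ca lies to the left of As in period 4, so the across-period effect alone puts Ca larger.
Rb > Ca: both effects reinforce here, so Rb is clearly the larger of the two.
Tabulated atomic radius (pm): O 63, Ca 171, As 121, Rb 210.
So from largest to smallest: Rb > Ca > As > O.

Rb, Ca, As, O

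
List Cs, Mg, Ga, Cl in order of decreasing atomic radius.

Cs > Mg > Ga > Cl

Moving right in a period, electrons are added to the same shell under a stronger nuclear pull, so atoms get smaller; moving down, a new shell is opened and atoms get larger.
These span different periods and groups, so the two trends combine.
Ga > Cl: relative to Cl, both the across-period and down-group shifts push Ga's atomic radius up.
Mg > Ga: period and group pull opposite ways; the across-period shift dominates (139 vs 124 pm).
Cs > Mg: both effects reinforce here, so Cs is clearly the larger of the two.
Approximate values (pm): Mg 139, Cl 99, Ga 124, Cs 232.
So from largest to smallest: Cs > Mg > Ga > Cl.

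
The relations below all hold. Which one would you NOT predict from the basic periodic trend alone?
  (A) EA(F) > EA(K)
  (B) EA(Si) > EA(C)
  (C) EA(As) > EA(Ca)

(B)

The general trend: electron affinity increases across a period and decreases down a group.
(A) F (period 2, group 17) vs K (period 4, group 1): the stated order agrees with the simple trend.
(B) Si (period 3, group 14) vs C (period 2, group 14): the stated order contradicts the simple trend.
(C) As (period 4, group 15) vs Ca (period 4, group 2): the stated order agrees with the simple trend.
The exception is (B): Si's larger, more diffuse 3p orbitals accept an added electron slightly more readily than C's compact 2p.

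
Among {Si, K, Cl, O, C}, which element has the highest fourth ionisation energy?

O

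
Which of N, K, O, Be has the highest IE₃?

Be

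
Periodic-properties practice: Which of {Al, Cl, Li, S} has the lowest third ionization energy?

IE_3 is the cost of taking one more electron from the +2 cation: Al²⁺ still has 1 valence electron; Cl²⁺ still has 5 valence electrons; Li²⁺ is already 1 electron into the core; S²⁺ still has 4 valence electrons.
Core electrons are held far more tightly than valence electrons, so Li tops the IE_3 order.
Valence configurations: Al²⁺ [Ne]3s¹, Cl²⁺ [Ne]3s²3p³, S²⁺ [Ne]3s²3p².
Tabulated IE_3 (kJ/mol): Al 2745, Cl 3822, Li 11815, S 3357.
Putting it together, IE_3: Al < S < Cl < Li.

Al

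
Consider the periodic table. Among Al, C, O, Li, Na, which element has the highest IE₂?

Li

The second ionization energy removes an electron from the +1 ion. For each element: Al⁺ still has 2 valence electrons; C⁺ still has 3 valence electrons; O⁺ still has 5 valence electrons; Li⁺ is the bare [He] core; Na⁺ is the bare [Ne] core.
Breaking into a closed-shell core is much more expensive than removing a leftover valence electron — Na and Li have the largest IE_2 here.
Valence configurations: Al⁺ [Ne]3s², C⁺ [He]2s²2p¹, O⁺ [He]2s²2p³.
The numbers (kJ/mol): Al 1817, C 2353, O 3388, Li 7298, Na 4562.
Overall IE_2 order: Al < C < O < Na < Li.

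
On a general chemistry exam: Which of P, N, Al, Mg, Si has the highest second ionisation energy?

After 1 electron has been removed, what remains? P⁺ still has 4 valence electrons; N⁺ still has 4 valence electrons; Al⁺ still has 2 valence electrons; Mg⁺ still has 1 valence electron; Si⁺ still has 3 valence electrons.
All are still removing valence electrons, so compare the +1 ions as you would atoms: IE_2 generally rises across a period (higher Z_eff) and falls down a group (larger shell), subject to the usual subshell exceptions.
Valence configurations: P⁺ [Ne]3s²3p², N⁺ [He]2s²2p², Al⁺ [Ne]3s², Mg⁺ [Ne]3s¹, Si⁺ [Ne]3s²3p¹.
Si⁺ loses a lone 3p electron whereas Al⁺ must break into a filled 3s² pair, so IE_2(Al) > IE_2(Si) even though Si has the higher nuclear charge.
Approximate IE_2 values (kJ/mol): P 1907, N 2856, Al 1817, Mg 1451, Si 1577.
Hence IE_2: Mg < Si < Al < P < N.

N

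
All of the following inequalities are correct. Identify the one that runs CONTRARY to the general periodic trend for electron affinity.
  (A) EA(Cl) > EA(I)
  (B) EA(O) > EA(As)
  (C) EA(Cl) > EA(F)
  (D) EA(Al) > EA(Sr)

The general trend: electron affinity increases across a period and decreases down a group.
(A) Cl (period 3, group 17) vs I (period 5, group 17): the stated order agrees with the simple trend.
(B) O (period 2, group 16) vs As (period 4, group 15): the stated order agrees with the simple trend.
(C) Cl (period 3, group 17) vs F (period 2, group 17): the stated order contradicts the simple trend.
(D) Al (period 3, group 13) vs Sr (period 5, group 2): the stated order agrees with the simple trend.
The exception is (C): F's small 2p subshell makes the incoming electron feel strong e⁻–e⁻ repulsion, so Cl actually releases more energy on gaining an electron.

(C)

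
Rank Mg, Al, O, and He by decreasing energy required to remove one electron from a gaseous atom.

He is in period 1, group 18; O is in period 2, group 16; Mg is in period 3, group 2; Al is in period 3, group 13.
First ionization energy rises across a period (greater Z_eff holds electrons more tightly) and falls down a group (valence electrons are farther from the nucleus).
These span different periods and groups, so the two trends combine.
Mg > Al: this pair runs against the simple trend — see the exception note.
O > Mg: both effects reinforce here, so O is clearly the higher of the two.
He > O: relative to O, both the across-period and down-group shifts push He's first ionization energy up.
Note the exception: Mg has a higher first ionization energy than Al, contrary to the simple trend — Al's single 3p electron is easier to remove than one from Mg's filled 3s².
Tabulated first ionization energy (kJ/mol): He 2372, O 1314, Mg 738, Al 578.
So from highest to lowest: He > O > Mg > Al.

He > O > Mg > Al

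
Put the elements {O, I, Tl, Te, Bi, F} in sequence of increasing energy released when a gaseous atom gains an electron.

O is in period 2, group 16; F is in period 2, group 17; Te is in period 5, group 16; I is in period 5, group 17; Tl is in period 6, group 13; Bi is in period 6, group 15.
Atoms with high Z_eff and room in the valence shell (especially the halogens) have the most exothermic electron affinities.
Here both period and group differ, so the two effects have to be weighed against each other.
Bi > Tl: Bi lies to the right of Tl in period 6, so the across-period effect alone puts Bi higher.
O > Bi: relative to Bi, both the across-period and down-group shifts push O's electron affinity up.
Te > O: this pair runs against the simple trend — see the exception note.
I > Te: both are in period 5; the period trend gives I the larger value.
F > I: they share group 17; the group trend gives F the larger value.
Note the exception: Te has a higher electron affinity than O, contrary to the simple trend — O's compact 2p subshell gives strong electron–electron repulsion on the added electron.
Approximate values (kJ/mol): O 141, F 328, Te 190, I 295, Tl 19, Bi 91.
So from lowest to highest: Tl < Bi < O < Te < I < F.

Tl < Bi < O < Te < I < F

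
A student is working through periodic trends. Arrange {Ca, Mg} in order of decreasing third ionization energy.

Mg, Ca

Consider each +2 ion: Ca²⁺ is the bare [Ar] core; Mg²⁺ is the bare [Ne] core.
All of these are removing an electron from a noble-gas core or deeper; the smaller core (lower principal quantum number) is held far more tightly, and within a period the higher nuclear charge binds the same core more tightly.
Approximate IE_3 values (kJ/mol): Ca 4912, Mg 7733.
So the third ionization energies run Ca < Mg.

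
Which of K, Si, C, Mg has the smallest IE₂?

The second ionization energy removes an electron from the +1 ion. For each element: K⁺ is the bare [Ar] core; Si⁺ still has 3 valence electrons; C⁺ still has 3 valence electrons; Mg⁺ still has 1 valence electron.
Pulling an electron out of a noble-gas core costs far more than removing a remaining valence electron, so K sits at the high end of IE_2.
Valence configurations: Si⁺ [Ne]3s²3p¹, C⁺ [He]2s²2p¹, Mg⁺ [Ne]3s¹.
Tabulated IE_2 (kJ/mol): K 3052, Si 1577, C 2353, Mg 1451.
Hence IE_2: Mg < Si < C < K.

Mg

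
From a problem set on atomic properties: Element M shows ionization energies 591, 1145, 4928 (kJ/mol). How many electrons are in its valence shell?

2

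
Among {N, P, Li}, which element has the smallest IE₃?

After 2 electrons have been removed, what remains? N²⁺ still has 3 valence electrons; P²⁺ still has 3 valence electrons; Li²⁺ is already 1 electron into the core.
Breaking into a closed-shell core is much more expensive than removing a leftover valence electron — Li has the largest IE_3 here.
Valence configurations: N²⁺ [He]2s²2p¹, P²⁺ [Ne]3s²3p¹.
The numbers (kJ/mol): N 4578, P 2914, Li 11815.
Putting it together, IE_3: P < N < Li.

P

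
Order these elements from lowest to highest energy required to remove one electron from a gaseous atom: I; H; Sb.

H is in period 1, group 1; Sb is in period 5, group 15; I is in period 5, group 17.
First ionization energy rises across a period (greater Z_eff holds electrons more tightly) and falls down a group (valence electrons are farther from the nucleus).
Neither a single period nor a single group — weigh both effects.
I > Sb: I lies to the right of Sb in period 5, so the across-period effect alone puts I higher.
H > I: the two effects oppose for this pair; the down-group effect wins (1312 vs 1008 kJ/mol).
Tabulated first ionization energy (kJ/mol): H 1312, Sb 831, I 1008.
So from lowest to highest: Sb < I < H.

Sb < I < H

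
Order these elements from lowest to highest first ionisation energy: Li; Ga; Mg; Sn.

Li < Ga < Sn < Mg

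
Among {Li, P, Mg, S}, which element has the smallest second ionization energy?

Mg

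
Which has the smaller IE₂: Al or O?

Al

IE_2 is the cost of taking one more electron from the +1 cation: Al⁺ still has 2 valence electrons; O⁺ still has 5 valence electrons.
All are still removing valence electrons, so compare the +1 ions as you would atoms: IE_2 generally rises across a period (higher Z_eff) and falls down a group (larger shell), subject to the usual subshell exceptions.
Valence configurations: Al⁺ [Ne]3s², O⁺ [He]2s²2p³.
Approximate IE_2 values (kJ/mol): Al 1817, O 3388.
Overall IE_2 order: Al < O.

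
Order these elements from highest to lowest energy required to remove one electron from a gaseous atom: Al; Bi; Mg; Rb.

Mg, Bi, Al, Rb

Mg is in period 3, group 2; Al is in period 3, group 13; Rb is in period 5, group 1; Bi is in period 6, group 15.
IE₁ increases left→right with effective nuclear charge and decreases top→bottom as the valence shell moves farther out.
Here both period and group differ, so the two effects have to be weighed against each other.
Al > Rb: relative to Rb, both the across-period and down-group shifts push Al's first ionization energy up.
Bi > Al: the two effects oppose for this pair; the across-period effect wins (703 vs 578 kJ/mol).
Mg > Bi: period and group pull opposite ways; the down-group shift dominates (738 vs 703 kJ/mol).
Note the exception: Mg has a higher first ionization energy than Al, contrary to the simple trend — Al's single 3p electron is easier to remove than one from Mg's filled 3s².
Approximate values (kJ/mol): Mg 738, Al 578, Rb 403, Bi 703.
So from highest to lowest: Mg > Bi > Al > Rb.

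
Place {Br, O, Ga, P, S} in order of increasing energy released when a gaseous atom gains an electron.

Ga, P, O, S, Br

Atoms with high Z_eff and room in the valence shell (especially the halogens) have the most exothermic electron affinities.
These span different periods and groups, so the two trends combine.
P > Ga: relative to Ga, both the across-period and down-group shifts push P's electron affinity up.
O > P: both effects reinforce here, so O is clearly the higher of the two.
S > O: this pair runs against the simple trend — see the exception note.
Br > S: the two effects oppose for this pair; the across-period effect wins (325 vs 200 kJ/mol).
Note the exception: S has a higher electron affinity than O, contrary to the simple trend — the compact 2p subshell of O repels the added electron more than S's larger 3p does.
Approximate values (kJ/mol): O 141, P 72, S 200, Ga 29, Br 325.
So from lowest to highest: Ga < P < O < S < Br.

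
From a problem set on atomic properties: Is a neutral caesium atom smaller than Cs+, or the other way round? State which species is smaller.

Cs+

Forming Cs+ removes 1 electron from Cs. Fewer electrons for the same nuclear charge means less shielding and a higher Z_eff on the remaining electrons, and for main-group metals the entire outer shell is lost.
A cation is smaller than its parent atom: Cs+ < Cs.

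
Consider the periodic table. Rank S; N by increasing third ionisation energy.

S < N

Consider each +2 ion: S²⁺ still has 4 valence electrons; N²⁺ still has 3 valence electrons.
All are still removing valence electrons, so compare the +2 ions as you would atoms: IE_3 generally rises across a period (higher Z_eff) and falls down a group (larger shell), subject to the usual subshell exceptions.
Valence configurations: S²⁺ [Ne]3s²3p², N²⁺ [He]2s²2p¹.
Approximate IE_3 values (kJ/mol): S 3357, N 4578.
Putting it together, IE_3: S < N.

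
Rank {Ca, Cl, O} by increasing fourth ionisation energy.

Cl < Ca < O

IE_4 is the cost of taking one more electron from the +3 cation: Ca³⁺ is already 1 electron into the core; Cl³⁺ still has 4 valence electrons; O³⁺ still has 3 valence electrons.
Usually core removal costs more than valence removal, but here the competition is close: a tightly held n=2 valence electron can cost more to remove than an n=3 core electron, so the actual values have to decide it.
Valence configurations: Cl³⁺ [Ne]3s²3p², O³⁺ [He]2s²2p¹.
Tabulated IE_4 (kJ/mol): Ca 6491, Cl 5159, O 7469.
So the fourth ionization energies run Cl < Ca < O.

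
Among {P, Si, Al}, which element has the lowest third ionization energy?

Al

After 2 electrons have been removed, what remains? P²⁺ still has 3 valence electrons; Si²⁺ still has 2 valence electrons; Al²⁺ still has 1 valence electron.
All are still removing valence electrons, so compare the +2 ions as you would atoms: IE_3 generally rises across a period (higher Z_eff) and falls down a group (larger shell), subject to the usual subshell exceptions.
Valence configurations: P²⁺ [Ne]3s²3p¹, Si²⁺ [Ne]3s², Al²⁺ [Ne]3s¹.
P²⁺ loses a lone 3p electron whereas Si²⁺ must break into a filled 3s² pair, so IE_3(Si) > IE_3(P) even though P has the higher nuclear charge.
The numbers (kJ/mol): P 2914, Si 3232, Al 2745.
Overall IE_3 order: Al < P < Si.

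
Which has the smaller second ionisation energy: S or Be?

Be

Consider each +1 ion: S⁺ still has 5 valence electrons; Be⁺ still has 1 valence electron.
All are still removing valence electrons, so compare the +1 ions as you would atoms: IE_2 generally rises across a period (higher Z_eff) and falls down a group (larger shell), subject to the usual subshell exceptions.
Valence configurations: S⁺ [Ne]3s²3p³, Be⁺ [He]2s¹.
The numbers (kJ/mol): S 2252, Be 1757.
Putting it together, IE_2: Be < S.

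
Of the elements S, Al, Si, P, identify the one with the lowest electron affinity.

Al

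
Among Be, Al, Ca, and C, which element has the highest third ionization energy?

Be

The third ionization energy removes an electron from the +2 ion. For each element: Be²⁺ is the bare [He] core; Al²⁺ still has 1 valence electron; Ca²⁺ is the bare [Ar] core; C²⁺ still has 2 valence electrons.
Core electrons are held far more tightly than valence electrons, so Ca and Be top the IE_3 order.
Valence configurations: Al²⁺ [Ne]3s¹, C²⁺ [He]2s².
The numbers (kJ/mol): Be 14849, Al 2745, Ca 4912, C 4620.
So the third ionization energies run Al < C < Ca < Be.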